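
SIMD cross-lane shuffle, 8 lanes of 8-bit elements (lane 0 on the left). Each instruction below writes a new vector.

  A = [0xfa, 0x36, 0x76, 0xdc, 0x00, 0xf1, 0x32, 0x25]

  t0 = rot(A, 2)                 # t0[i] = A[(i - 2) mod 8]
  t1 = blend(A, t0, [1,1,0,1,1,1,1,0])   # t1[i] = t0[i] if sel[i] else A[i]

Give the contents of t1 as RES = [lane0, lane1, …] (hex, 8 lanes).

t0 = [0x32, 0x25, 0xfa, 0x36, 0x76, 0xdc, 0x00, 0xf1]
t1 = [0x32, 0x25, 0x76, 0x36, 0x76, 0xdc, 0x00, 0x25]

RES = [0x32, 0x25, 0x76, 0x36, 0x76, 0xdc, 0x00, 0x25]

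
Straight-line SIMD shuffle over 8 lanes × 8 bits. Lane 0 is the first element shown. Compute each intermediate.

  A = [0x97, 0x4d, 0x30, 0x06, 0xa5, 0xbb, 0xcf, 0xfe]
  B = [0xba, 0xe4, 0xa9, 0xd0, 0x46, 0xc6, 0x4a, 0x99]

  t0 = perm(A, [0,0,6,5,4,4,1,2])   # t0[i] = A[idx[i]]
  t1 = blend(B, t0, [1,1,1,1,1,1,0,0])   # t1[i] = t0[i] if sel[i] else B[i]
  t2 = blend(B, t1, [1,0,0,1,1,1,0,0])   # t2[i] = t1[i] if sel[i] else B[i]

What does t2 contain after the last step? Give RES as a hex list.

  t0: 97 97 cf bb a5 a5 4d 30
  t1: 97 97 cf bb a5 a5 4a 99
  t2: 97 e4 a9 bb a5 a5 4a 99

RES = [ 0x97  0xe4  0xa9  0xbb  0xa5  0xa5  0x4a  0x99 ]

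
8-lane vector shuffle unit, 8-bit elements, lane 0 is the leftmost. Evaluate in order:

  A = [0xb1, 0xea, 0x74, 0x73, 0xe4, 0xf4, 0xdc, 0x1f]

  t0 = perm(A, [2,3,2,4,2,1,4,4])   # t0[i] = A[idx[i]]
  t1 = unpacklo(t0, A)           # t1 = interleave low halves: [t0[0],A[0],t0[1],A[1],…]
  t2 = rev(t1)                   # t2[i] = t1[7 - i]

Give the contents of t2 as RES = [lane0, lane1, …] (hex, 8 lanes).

→ t0 |74|73|74|e4|74|ea|e4|e4|
→ t1 |74|b1|73|ea|74|74|e4|73|
→ t2 |73|e4|74|74|ea|73|b1|74|

RES = [ 0x73  0xe4  0x74  0x74  0xea  0x73  0xb1  0x74 ]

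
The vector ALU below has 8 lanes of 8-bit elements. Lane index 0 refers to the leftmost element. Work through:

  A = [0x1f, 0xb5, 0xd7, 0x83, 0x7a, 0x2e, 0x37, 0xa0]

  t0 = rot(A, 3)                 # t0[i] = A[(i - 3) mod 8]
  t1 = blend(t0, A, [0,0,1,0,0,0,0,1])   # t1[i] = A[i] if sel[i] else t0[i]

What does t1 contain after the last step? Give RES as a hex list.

RES = [ 0x2e  0x37  0xd7  0x1f  0xb5  0xd7  0x83  0xa0 ]

→ t0 |2e|37|a0|1f|b5|d7|83|7a|
→ t1 |2e|37|d7|1f|b5|d7|83|a0|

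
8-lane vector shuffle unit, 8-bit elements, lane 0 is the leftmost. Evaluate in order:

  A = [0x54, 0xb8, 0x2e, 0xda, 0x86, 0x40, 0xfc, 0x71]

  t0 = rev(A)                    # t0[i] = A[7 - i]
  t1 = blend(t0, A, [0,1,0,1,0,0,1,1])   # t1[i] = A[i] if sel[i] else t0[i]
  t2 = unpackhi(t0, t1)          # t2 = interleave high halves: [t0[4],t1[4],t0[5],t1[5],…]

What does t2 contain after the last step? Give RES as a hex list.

t0 = [0x71, 0xfc, 0x40, 0x86, 0xda, 0x2e, 0xb8, 0x54]
t1 = [0x71, 0xb8, 0x40, 0xda, 0xda, 0x2e, 0xfc, 0x71]
t2 = [0xda, 0xda, 0x2e, 0x2e, 0xb8, 0xfc, 0x54, 0x71]

RES = [ 0xda  0xda  0x2e  0x2e  0xb8  0xfc  0x54  0x71 ]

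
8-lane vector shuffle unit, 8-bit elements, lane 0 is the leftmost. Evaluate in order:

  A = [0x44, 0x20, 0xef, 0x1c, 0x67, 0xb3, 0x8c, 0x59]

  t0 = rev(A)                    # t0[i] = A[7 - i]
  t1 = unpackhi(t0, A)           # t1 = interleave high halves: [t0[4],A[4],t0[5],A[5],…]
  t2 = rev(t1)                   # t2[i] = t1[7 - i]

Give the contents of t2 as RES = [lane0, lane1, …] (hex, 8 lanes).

RES = [0x59, 0x44, 0x8c, 0x20, 0xb3, 0xef, 0x67, 0x1c]

→ t0 |59|8c|b3|67|1c|ef|20|44|
→ t1 |1c|67|ef|b3|20|8c|44|59|
→ t2 |59|44|8c|20|b3|ef|67|1c|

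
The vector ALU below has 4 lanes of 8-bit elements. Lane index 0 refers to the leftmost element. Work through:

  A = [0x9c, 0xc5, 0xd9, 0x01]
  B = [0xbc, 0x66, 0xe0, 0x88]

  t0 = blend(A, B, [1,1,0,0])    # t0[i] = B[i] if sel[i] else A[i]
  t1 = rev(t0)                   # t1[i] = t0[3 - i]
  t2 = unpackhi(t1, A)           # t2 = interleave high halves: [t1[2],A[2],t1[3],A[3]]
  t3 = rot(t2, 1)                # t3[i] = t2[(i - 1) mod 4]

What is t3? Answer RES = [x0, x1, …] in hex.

t0 = [0xbc, 0x66, 0xd9, 0x01]
t1 = [0x01, 0xd9, 0x66, 0xbc]
t2 = [0x66, 0xd9, 0xbc, 0x01]
t3 = [0x01, 0x66, 0xd9, 0xbc]

RES = [0x01, 0x66, 0xd9, 0xbc]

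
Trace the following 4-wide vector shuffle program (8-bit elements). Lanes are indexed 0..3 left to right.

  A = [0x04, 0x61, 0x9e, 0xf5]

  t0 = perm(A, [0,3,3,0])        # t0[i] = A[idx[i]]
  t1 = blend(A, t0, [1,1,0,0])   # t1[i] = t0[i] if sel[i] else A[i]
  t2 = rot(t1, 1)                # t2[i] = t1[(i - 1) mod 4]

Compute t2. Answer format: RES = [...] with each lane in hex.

RES = [ 0xf5  0x04  0xf5  0x9e ]

t0 = [0x04, 0xf5, 0xf5, 0x04]
t1 = [0x04, 0xf5, 0x9e, 0xf5]
t2 = [0xf5, 0x04, 0xf5, 0x9e]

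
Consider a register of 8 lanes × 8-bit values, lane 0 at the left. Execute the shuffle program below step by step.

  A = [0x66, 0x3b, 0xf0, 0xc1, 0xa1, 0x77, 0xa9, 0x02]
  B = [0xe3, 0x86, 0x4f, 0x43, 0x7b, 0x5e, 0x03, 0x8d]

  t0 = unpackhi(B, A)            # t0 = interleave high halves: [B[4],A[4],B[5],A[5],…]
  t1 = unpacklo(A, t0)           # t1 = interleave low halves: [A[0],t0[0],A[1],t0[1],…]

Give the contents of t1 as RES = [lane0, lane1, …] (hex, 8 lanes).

RES = [0x66, 0x7b, 0x3b, 0xa1, 0xf0, 0x5e, 0xc1, 0x77]

  t0: 7b a1 5e 77 03 a9 8d 02
  t1: 66 7b 3b a1 f0 5e c1 77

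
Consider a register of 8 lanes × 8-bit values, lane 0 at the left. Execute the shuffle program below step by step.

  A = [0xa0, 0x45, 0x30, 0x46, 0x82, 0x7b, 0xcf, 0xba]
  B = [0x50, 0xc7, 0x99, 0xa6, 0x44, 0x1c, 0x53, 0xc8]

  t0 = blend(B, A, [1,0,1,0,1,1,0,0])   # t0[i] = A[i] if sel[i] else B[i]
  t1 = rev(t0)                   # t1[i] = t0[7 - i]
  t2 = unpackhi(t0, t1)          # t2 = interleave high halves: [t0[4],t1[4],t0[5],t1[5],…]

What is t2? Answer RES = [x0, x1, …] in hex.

→ t0 |a0|c7|30|a6|82|7b|53|c8|
→ t1 |c8|53|7b|82|a6|30|c7|a0|
→ t2 |82|a6|7b|30|53|c7|c8|a0|

RES = [ 0x82  0xa6  0x7b  0x30  0x53  0xc7  0xc8  0xa0 ]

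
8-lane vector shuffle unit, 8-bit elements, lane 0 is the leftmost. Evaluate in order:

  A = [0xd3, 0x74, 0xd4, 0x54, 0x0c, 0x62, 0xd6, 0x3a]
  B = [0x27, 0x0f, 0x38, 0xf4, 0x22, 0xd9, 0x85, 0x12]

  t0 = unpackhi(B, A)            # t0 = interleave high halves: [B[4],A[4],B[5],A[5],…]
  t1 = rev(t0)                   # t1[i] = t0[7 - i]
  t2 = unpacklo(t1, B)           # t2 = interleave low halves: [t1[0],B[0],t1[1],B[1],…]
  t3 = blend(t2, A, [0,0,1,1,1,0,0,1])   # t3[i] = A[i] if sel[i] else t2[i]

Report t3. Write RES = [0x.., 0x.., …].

RES = [ 0x3a  0x27  0xd4  0x54  0x0c  0x38  0x85  0x3a ]

t0 = [0x22, 0x0c, 0xd9, 0x62, 0x85, 0xd6, 0x12, 0x3a]
t1 = [0x3a, 0x12, 0xd6, 0x85, 0x62, 0xd9, 0x0c, 0x22]
t2 = [0x3a, 0x27, 0x12, 0x0f, 0xd6, 0x38, 0x85, 0xf4]
t3 = [0x3a, 0x27, 0xd4, 0x54, 0x0c, 0x38, 0x85, 0x3a]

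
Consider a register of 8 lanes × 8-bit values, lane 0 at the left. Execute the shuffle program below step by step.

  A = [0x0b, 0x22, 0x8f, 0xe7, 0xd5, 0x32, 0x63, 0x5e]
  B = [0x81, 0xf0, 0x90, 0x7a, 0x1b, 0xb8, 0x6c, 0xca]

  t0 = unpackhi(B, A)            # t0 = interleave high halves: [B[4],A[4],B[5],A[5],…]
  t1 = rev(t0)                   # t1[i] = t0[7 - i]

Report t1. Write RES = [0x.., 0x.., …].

RES = [ 0x5e  0xca  0x63  0x6c  0x32  0xb8  0xd5  0x1b ]

→ t0 |1b|d5|b8|32|6c|63|ca|5e|
→ t1 |5e|ca|63|6c|32|b8|d5|1b|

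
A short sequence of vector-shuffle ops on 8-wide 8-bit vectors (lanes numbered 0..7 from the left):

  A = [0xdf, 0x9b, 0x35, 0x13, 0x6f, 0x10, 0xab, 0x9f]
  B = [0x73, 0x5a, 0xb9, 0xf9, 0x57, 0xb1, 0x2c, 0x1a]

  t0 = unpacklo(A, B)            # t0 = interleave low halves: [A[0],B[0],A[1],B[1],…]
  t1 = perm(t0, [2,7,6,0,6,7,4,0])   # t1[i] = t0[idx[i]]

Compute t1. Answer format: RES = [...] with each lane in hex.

  t0: df 73 9b 5a 35 b9 13 f9
  t1: 9b f9 13 df 13 f9 35 df

RES = [0x9b, 0xf9, 0x13, 0xdf, 0x13, 0xf9, 0x35, 0xdf]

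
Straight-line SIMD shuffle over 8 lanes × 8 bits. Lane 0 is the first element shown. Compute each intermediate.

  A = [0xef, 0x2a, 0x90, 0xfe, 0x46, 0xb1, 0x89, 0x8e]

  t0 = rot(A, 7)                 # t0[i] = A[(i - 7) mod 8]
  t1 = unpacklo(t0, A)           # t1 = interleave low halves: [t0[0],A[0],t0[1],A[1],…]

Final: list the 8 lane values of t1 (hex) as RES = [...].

t0 = [0x2a, 0x90, 0xfe, 0x46, 0xb1, 0x89, 0x8e, 0xef]
t1 = [0x2a, 0xef, 0x90, 0x2a, 0xfe, 0x90, 0x46, 0xfe]

RES = [0x2a, 0xef, 0x90, 0x2a, 0xfe, 0x90, 0x46, 0xfe]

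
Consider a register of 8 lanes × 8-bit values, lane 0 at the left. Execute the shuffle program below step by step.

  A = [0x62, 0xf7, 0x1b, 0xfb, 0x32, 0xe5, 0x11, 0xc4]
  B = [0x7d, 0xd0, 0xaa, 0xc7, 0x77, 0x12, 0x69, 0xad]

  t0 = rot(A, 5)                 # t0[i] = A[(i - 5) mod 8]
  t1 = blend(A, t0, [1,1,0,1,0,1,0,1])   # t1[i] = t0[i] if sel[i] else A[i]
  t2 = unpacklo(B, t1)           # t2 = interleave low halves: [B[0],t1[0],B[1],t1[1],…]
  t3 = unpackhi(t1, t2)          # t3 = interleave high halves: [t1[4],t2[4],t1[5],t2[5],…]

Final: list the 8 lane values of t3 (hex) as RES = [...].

→ t0 |fb|32|e5|11|c4|62|f7|1b|
→ t1 |fb|32|1b|11|32|62|11|1b|
→ t2 |7d|fb|d0|32|aa|1b|c7|11|
→ t3 |32|aa|62|1b|11|c7|1b|11|

RES = [0x32, 0xaa, 0x62, 0x1b, 0x11, 0xc7, 0x1b, 0x11]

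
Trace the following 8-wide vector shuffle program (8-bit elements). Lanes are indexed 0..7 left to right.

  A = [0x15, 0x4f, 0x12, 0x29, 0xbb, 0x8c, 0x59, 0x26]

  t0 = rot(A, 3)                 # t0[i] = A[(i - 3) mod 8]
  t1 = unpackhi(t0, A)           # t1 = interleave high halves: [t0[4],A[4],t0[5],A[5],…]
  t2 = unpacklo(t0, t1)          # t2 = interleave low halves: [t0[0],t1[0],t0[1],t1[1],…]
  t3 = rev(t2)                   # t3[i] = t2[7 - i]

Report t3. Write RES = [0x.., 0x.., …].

RES = [ 0x8c  0x15  0x12  0x26  0xbb  0x59  0x4f  0x8c ]

  t0: 8c 59 26 15 4f 12 29 bb
  t1: 4f bb 12 8c 29 59 bb 26
  t2: 8c 4f 59 bb 26 12 15 8c
  t3: 8c 15 12 26 bb 59 4f 8c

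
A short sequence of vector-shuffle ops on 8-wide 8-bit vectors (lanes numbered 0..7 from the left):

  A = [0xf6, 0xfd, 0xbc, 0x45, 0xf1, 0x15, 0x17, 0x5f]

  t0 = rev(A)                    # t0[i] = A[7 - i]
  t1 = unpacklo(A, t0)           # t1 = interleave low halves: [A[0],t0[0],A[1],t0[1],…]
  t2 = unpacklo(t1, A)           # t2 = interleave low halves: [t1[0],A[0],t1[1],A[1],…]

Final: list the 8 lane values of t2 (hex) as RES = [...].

RES = [0xf6, 0xf6, 0x5f, 0xfd, 0xfd, 0xbc, 0x17, 0x45]

  t0: 5f 17 15 f1 45 bc fd f6
  t1: f6 5f fd 17 bc 15 45 f1
  t2: f6 f6 5f fd fd bc 17 45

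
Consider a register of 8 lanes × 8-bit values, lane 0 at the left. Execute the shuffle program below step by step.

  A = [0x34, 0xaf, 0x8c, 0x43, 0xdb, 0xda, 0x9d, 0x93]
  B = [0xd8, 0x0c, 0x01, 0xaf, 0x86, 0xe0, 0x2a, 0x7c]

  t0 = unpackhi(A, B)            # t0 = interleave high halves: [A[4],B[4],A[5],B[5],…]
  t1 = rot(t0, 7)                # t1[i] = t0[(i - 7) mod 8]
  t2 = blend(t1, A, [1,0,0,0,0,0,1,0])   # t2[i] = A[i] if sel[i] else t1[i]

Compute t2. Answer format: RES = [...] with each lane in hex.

  t0: db 86 da e0 9d 2a 93 7c
  t1: 86 da e0 9d 2a 93 7c db
  t2: 34 da e0 9d 2a 93 9d db

RES = [0x34, 0xda, 0xe0, 0x9d, 0x2a, 0x93, 0x9d, 0xdb]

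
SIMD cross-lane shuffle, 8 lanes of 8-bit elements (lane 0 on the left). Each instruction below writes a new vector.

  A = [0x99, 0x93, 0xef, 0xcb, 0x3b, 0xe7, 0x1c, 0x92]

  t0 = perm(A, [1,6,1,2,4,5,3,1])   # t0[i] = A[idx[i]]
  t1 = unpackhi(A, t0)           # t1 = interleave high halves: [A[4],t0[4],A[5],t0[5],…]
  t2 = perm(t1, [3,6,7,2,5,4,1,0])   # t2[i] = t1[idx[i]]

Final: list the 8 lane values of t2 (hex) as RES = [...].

RES = [0xe7, 0x92, 0x93, 0xe7, 0xcb, 0x1c, 0x3b, 0x3b]

t0 = [0x93, 0x1c, 0x93, 0xef, 0x3b, 0xe7, 0xcb, 0x93]
t1 = [0x3b, 0x3b, 0xe7, 0xe7, 0x1c, 0xcb, 0x92, 0x93]
t2 = [0xe7, 0x92, 0x93, 0xe7, 0xcb, 0x1c, 0x3b, 0x3b]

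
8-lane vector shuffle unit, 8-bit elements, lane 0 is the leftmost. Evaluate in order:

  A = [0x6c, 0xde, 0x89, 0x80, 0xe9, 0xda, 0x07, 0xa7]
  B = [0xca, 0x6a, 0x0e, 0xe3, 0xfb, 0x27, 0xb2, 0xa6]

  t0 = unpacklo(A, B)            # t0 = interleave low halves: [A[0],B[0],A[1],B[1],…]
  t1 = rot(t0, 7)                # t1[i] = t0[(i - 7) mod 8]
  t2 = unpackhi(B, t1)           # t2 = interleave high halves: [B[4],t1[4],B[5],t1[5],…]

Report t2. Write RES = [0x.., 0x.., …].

t0 = [0x6c, 0xca, 0xde, 0x6a, 0x89, 0x0e, 0x80, 0xe3]
t1 = [0xca, 0xde, 0x6a, 0x89, 0x0e, 0x80, 0xe3, 0x6c]
t2 = [0xfb, 0x0e, 0x27, 0x80, 0xb2, 0xe3, 0xa6, 0x6c]

RES = [ 0xfb  0x0e  0x27  0x80  0xb2  0xe3  0xa6  0x6c ]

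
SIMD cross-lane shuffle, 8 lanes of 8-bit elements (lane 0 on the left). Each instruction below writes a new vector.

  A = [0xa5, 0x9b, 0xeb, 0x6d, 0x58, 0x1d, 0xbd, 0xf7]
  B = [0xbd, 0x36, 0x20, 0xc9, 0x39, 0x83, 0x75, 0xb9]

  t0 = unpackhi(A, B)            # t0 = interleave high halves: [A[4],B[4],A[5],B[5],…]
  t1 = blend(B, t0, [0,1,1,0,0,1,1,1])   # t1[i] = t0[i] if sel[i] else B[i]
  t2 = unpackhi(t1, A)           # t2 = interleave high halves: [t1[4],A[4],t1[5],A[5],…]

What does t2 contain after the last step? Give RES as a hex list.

t0 = [0x58, 0x39, 0x1d, 0x83, 0xbd, 0x75, 0xf7, 0xb9]
t1 = [0xbd, 0x39, 0x1d, 0xc9, 0x39, 0x75, 0xf7, 0xb9]
t2 = [0x39, 0x58, 0x75, 0x1d, 0xf7, 0xbd, 0xb9, 0xf7]

RES = [ 0x39  0x58  0x75  0x1d  0xf7  0xbd  0xb9  0xf7 ]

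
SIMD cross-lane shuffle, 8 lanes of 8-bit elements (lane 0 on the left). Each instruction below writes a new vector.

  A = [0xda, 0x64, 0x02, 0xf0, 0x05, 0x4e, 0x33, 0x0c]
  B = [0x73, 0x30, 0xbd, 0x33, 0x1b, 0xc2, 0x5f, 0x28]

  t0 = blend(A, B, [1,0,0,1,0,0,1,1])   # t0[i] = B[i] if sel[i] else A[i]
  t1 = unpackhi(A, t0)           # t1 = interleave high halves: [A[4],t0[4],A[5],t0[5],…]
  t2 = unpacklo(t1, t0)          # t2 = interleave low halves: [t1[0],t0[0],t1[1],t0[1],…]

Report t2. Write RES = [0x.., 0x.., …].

  t0: 73 64 02 33 05 4e 5f 28
  t1: 05 05 4e 4e 33 5f 0c 28
  t2: 05 73 05 64 4e 02 4e 33

RES = [0x05, 0x73, 0x05, 0x64, 0x4e, 0x02, 0x4e, 0x33]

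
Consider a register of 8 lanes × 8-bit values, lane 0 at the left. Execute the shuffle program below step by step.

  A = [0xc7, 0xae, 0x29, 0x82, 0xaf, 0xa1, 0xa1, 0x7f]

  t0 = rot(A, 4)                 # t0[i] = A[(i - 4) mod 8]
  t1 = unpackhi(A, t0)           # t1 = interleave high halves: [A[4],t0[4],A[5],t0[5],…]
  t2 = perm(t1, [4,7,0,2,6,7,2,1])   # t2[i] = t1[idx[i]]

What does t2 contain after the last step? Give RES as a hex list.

RES = [ 0xa1  0x82  0xaf  0xa1  0x7f  0x82  0xa1  0xc7 ]

→ t0 |af|a1|a1|7f|c7|ae|29|82|
→ t1 |af|c7|a1|ae|a1|29|7f|82|
→ t2 |a1|82|af|a1|7f|82|a1|c7|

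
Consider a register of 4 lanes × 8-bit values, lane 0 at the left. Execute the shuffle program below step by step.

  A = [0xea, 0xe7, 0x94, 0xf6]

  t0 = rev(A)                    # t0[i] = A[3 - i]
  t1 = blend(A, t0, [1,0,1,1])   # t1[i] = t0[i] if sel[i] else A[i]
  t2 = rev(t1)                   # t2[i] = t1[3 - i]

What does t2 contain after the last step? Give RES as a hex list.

  t0: f6 94 e7 ea
  t1: f6 e7 e7 ea
  t2: ea e7 e7 f6

RES = [ 0xea  0xe7  0xe7  0xf6 ]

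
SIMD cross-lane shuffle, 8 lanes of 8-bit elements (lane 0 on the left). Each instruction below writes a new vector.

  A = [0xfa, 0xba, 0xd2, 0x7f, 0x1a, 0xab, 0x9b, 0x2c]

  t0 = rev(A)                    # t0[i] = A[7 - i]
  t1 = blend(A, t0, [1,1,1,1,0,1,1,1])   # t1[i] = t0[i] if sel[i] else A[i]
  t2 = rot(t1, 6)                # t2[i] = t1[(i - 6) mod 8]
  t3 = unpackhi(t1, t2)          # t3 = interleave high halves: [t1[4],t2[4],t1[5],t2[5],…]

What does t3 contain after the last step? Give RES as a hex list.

t0 = [0x2c, 0x9b, 0xab, 0x1a, 0x7f, 0xd2, 0xba, 0xfa]
t1 = [0x2c, 0x9b, 0xab, 0x1a, 0x1a, 0xd2, 0xba, 0xfa]
t2 = [0xab, 0x1a, 0x1a, 0xd2, 0xba, 0xfa, 0x2c, 0x9b]
t3 = [0x1a, 0xba, 0xd2, 0xfa, 0xba, 0x2c, 0xfa, 0x9b]

RES = [0x1a, 0xba, 0xd2, 0xfa, 0xba, 0x2c, 0xfa, 0x9b]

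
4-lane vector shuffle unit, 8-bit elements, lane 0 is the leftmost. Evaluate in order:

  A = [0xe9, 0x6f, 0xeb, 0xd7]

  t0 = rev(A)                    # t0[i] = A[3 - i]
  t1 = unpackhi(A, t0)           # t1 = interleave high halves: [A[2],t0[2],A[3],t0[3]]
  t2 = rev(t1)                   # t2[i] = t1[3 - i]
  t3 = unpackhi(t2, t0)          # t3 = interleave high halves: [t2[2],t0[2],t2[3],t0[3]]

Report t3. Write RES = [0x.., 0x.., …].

RES = [0x6f, 0x6f, 0xeb, 0xe9]

  t0: d7 eb 6f e9
  t1: eb 6f d7 e9
  t2: e9 d7 6f eb
  t3: 6f 6f eb e9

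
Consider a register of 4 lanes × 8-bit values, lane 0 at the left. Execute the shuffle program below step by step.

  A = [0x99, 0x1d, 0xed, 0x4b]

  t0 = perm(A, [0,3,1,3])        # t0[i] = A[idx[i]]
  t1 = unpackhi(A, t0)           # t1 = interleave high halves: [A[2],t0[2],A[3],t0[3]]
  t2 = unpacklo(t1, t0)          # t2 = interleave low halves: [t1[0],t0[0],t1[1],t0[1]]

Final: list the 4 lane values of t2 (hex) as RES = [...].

RES = [0xed, 0x99, 0x1d, 0x4b]

→ t0 |99|4b|1d|4b|
→ t1 |ed|1d|4b|4b|
→ t2 |ed|99|1d|4b|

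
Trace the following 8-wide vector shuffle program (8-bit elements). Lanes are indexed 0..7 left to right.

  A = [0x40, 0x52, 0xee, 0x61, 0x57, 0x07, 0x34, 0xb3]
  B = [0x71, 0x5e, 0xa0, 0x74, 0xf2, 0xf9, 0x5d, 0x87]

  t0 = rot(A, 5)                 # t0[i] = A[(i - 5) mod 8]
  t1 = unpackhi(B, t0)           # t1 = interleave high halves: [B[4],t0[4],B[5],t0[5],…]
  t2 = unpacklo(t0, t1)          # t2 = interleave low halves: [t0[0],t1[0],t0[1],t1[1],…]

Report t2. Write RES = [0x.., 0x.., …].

→ t0 |61|57|07|34|b3|40|52|ee|
→ t1 |f2|b3|f9|40|5d|52|87|ee|
→ t2 |61|f2|57|b3|07|f9|34|40|

RES = [0x61, 0xf2, 0x57, 0xb3, 0x07, 0xf9, 0x34, 0x40]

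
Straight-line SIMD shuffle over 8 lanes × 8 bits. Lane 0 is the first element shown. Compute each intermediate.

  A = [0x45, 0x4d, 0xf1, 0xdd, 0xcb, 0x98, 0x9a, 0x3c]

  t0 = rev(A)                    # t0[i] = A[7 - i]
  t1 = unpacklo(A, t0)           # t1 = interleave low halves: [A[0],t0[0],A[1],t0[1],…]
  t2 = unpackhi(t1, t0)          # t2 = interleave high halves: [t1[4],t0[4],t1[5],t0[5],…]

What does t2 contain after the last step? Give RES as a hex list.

RES = [ 0xf1  0xdd  0x98  0xf1  0xdd  0x4d  0xcb  0x45 ]

  t0: 3c 9a 98 cb dd f1 4d 45
  t1: 45 3c 4d 9a f1 98 dd cb
  t2: f1 dd 98 f1 dd 4d cb 45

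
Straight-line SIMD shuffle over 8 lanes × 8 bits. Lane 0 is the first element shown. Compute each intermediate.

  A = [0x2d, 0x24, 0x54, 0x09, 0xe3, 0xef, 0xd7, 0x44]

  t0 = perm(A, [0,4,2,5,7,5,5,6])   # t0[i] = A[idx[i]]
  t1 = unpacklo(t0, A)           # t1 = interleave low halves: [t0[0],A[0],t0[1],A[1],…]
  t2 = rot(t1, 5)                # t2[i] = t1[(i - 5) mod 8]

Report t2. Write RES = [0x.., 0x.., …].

RES = [ 0x24  0x54  0x54  0xef  0x09  0x2d  0x2d  0xe3 ]

  t0: 2d e3 54 ef 44 ef ef d7
  t1: 2d 2d e3 24 54 54 ef 09
  t2: 24 54 54 ef 09 2d 2d e3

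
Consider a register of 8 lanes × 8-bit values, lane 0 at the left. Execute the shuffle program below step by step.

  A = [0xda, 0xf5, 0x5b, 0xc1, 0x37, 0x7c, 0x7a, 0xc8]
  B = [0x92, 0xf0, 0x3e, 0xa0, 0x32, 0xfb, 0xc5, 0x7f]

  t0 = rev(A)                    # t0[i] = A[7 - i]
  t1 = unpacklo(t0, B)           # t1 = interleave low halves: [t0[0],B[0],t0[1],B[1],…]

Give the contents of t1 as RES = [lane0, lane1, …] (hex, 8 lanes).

RES = [0xc8, 0x92, 0x7a, 0xf0, 0x7c, 0x3e, 0x37, 0xa0]

  t0: c8 7a 7c 37 c1 5b f5 da
  t1: c8 92 7a f0 7c 3e 37 a0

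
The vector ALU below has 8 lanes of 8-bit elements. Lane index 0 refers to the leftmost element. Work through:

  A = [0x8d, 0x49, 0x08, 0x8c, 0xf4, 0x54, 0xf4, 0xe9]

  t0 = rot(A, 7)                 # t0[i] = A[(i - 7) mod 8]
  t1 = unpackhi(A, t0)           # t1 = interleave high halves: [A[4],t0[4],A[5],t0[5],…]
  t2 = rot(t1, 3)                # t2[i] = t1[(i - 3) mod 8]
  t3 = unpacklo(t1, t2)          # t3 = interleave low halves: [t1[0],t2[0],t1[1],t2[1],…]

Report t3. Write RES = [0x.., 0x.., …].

→ t0 |49|08|8c|f4|54|f4|e9|8d|
→ t1 |f4|54|54|f4|f4|e9|e9|8d|
→ t2 |e9|e9|8d|f4|54|54|f4|f4|
→ t3 |f4|e9|54|e9|54|8d|f4|f4|

RES = [ 0xf4  0xe9  0x54  0xe9  0x54  0x8d  0xf4  0xf4 ]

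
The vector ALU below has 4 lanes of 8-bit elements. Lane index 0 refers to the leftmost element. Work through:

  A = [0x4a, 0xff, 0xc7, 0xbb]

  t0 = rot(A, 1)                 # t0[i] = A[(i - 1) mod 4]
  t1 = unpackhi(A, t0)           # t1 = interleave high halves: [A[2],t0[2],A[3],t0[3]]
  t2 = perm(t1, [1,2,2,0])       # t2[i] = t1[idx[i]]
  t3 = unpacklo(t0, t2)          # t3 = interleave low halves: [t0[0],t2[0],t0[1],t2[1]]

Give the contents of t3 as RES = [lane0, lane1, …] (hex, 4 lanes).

  t0: bb 4a ff c7
  t1: c7 ff bb c7
  t2: ff bb bb c7
  t3: bb ff 4a bb

RES = [ 0xbb  0xff  0x4a  0xbb ]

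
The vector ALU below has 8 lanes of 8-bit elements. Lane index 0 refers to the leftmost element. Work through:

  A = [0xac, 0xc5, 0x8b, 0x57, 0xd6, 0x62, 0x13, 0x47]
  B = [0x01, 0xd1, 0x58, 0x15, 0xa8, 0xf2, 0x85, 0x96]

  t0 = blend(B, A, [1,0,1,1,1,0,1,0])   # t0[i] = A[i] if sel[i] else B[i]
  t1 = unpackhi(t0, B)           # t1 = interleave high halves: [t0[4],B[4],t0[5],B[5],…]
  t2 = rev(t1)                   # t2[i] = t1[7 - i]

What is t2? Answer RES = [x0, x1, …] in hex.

RES = [0x96, 0x96, 0x85, 0x13, 0xf2, 0xf2, 0xa8, 0xd6]

  t0: ac d1 8b 57 d6 f2 13 96
  t1: d6 a8 f2 f2 13 85 96 96
  t2: 96 96 85 13 f2 f2 a8 d6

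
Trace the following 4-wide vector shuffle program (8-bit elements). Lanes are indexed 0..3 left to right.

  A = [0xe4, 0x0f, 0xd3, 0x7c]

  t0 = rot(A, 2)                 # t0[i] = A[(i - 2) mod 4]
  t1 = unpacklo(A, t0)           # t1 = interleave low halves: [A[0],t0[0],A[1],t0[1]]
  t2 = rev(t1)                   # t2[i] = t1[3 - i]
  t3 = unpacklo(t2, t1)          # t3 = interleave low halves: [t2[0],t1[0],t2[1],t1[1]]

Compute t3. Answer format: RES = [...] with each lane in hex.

t0 = [0xd3, 0x7c, 0xe4, 0x0f]
t1 = [0xe4, 0xd3, 0x0f, 0x7c]
t2 = [0x7c, 0x0f, 0xd3, 0xe4]
t3 = [0x7c, 0xe4, 0x0f, 0xd3]

RES = [0x7c, 0xe4, 0x0f, 0xd3]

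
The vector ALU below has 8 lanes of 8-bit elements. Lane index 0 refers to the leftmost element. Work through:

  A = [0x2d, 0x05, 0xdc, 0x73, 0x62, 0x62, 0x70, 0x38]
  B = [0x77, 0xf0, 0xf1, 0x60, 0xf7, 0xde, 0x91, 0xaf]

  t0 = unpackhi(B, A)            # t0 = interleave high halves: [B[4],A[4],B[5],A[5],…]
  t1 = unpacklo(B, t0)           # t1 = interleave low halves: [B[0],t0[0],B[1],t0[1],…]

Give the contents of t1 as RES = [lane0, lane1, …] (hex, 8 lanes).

  t0: f7 62 de 62 91 70 af 38
  t1: 77 f7 f0 62 f1 de 60 62

RES = [ 0x77  0xf7  0xf0  0x62  0xf1  0xde  0x60  0x62 ]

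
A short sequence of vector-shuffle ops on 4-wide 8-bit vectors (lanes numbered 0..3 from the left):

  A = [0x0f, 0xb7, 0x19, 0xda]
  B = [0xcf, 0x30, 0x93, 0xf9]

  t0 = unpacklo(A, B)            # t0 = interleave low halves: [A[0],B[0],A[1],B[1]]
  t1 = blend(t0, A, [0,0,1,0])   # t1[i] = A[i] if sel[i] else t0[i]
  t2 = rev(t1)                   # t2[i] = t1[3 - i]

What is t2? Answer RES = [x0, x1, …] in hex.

→ t0 |0f|cf|b7|30|
→ t1 |0f|cf|19|30|
→ t2 |30|19|cf|0f|

RES = [ 0x30  0x19  0xcf  0x0f ]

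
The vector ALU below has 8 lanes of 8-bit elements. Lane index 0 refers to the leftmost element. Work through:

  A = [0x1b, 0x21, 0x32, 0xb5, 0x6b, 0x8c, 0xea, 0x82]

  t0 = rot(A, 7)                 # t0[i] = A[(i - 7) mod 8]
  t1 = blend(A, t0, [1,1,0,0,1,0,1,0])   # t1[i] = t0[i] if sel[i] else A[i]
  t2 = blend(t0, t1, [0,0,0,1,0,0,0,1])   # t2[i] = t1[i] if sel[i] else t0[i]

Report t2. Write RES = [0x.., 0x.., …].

RES = [0x21, 0x32, 0xb5, 0xb5, 0x8c, 0xea, 0x82, 0x82]

→ t0 |21|32|b5|6b|8c|ea|82|1b|
→ t1 |21|32|32|b5|8c|8c|82|82|
→ t2 |21|32|b5|b5|8c|ea|82|82|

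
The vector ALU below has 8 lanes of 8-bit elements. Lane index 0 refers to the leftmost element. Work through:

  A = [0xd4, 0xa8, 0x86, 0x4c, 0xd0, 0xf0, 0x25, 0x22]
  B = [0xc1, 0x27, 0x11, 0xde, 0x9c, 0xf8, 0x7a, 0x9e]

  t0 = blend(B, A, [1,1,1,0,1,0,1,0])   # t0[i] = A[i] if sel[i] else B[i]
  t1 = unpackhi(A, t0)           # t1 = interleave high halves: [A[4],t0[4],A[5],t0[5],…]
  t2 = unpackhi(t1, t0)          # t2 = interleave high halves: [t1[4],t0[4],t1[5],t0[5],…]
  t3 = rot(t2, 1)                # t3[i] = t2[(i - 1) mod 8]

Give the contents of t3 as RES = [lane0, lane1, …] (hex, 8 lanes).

t0 = [0xd4, 0xa8, 0x86, 0xde, 0xd0, 0xf8, 0x25, 0x9e]
t1 = [0xd0, 0xd0, 0xf0, 0xf8, 0x25, 0x25, 0x22, 0x9e]
t2 = [0x25, 0xd0, 0x25, 0xf8, 0x22, 0x25, 0x9e, 0x9e]
t3 = [0x9e, 0x25, 0xd0, 0x25, 0xf8, 0x22, 0x25, 0x9e]

RES = [0x9e, 0x25, 0xd0, 0x25, 0xf8, 0x22, 0x25, 0x9e]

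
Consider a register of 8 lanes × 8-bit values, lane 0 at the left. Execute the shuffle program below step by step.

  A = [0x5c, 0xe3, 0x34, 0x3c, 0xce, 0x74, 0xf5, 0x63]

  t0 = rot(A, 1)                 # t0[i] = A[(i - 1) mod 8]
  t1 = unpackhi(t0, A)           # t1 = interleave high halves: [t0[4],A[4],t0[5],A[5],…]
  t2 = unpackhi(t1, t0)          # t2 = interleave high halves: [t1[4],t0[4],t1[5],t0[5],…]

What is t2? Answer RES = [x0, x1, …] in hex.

RES = [ 0x74  0x3c  0xf5  0xce  0xf5  0x74  0x63  0xf5 ]

t0 = [0x63, 0x5c, 0xe3, 0x34, 0x3c, 0xce, 0x74, 0xf5]
t1 = [0x3c, 0xce, 0xce, 0x74, 0x74, 0xf5, 0xf5, 0x63]
t2 = [0x74, 0x3c, 0xf5, 0xce, 0xf5, 0x74, 0x63, 0xf5]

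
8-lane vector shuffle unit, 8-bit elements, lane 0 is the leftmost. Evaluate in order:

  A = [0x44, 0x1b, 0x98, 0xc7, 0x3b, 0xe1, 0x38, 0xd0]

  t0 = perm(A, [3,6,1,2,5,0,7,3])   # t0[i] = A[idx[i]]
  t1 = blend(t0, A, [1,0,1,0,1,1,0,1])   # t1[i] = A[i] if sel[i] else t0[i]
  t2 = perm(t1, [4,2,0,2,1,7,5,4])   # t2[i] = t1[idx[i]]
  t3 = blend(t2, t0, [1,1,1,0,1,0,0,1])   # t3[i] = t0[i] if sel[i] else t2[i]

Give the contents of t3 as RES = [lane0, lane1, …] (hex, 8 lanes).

→ t0 |c7|38|1b|98|e1|44|d0|c7|
→ t1 |44|38|98|98|3b|e1|d0|d0|
→ t2 |3b|98|44|98|38|d0|e1|3b|
→ t3 |c7|38|1b|98|e1|d0|e1|c7|

RES = [ 0xc7  0x38  0x1b  0x98  0xe1  0xd0  0xe1  0xc7 ]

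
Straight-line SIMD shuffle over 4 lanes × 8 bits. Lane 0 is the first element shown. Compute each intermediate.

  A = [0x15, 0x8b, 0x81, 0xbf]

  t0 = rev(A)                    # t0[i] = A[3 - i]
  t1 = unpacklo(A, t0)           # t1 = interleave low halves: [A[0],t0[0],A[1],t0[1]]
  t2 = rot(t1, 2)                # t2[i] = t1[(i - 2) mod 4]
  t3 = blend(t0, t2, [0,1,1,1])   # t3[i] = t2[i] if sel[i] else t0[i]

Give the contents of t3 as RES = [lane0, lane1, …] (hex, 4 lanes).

RES = [0xbf, 0x81, 0x15, 0xbf]

  t0: bf 81 8b 15
  t1: 15 bf 8b 81
  t2: 8b 81 15 bf
  t3: bf 81 15 bf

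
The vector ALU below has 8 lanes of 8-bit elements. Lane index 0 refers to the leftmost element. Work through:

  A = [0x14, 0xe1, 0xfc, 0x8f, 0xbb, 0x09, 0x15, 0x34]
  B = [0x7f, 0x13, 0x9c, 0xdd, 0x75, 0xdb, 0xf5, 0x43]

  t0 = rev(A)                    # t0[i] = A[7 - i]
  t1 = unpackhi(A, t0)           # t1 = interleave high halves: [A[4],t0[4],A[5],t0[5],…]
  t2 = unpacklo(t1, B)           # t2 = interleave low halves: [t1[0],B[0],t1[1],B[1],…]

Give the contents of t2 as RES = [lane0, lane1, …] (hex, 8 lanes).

RES = [0xbb, 0x7f, 0x8f, 0x13, 0x09, 0x9c, 0xfc, 0xdd]

  t0: 34 15 09 bb 8f fc e1 14
  t1: bb 8f 09 fc 15 e1 34 14
  t2: bb 7f 8f 13 09 9c fc dd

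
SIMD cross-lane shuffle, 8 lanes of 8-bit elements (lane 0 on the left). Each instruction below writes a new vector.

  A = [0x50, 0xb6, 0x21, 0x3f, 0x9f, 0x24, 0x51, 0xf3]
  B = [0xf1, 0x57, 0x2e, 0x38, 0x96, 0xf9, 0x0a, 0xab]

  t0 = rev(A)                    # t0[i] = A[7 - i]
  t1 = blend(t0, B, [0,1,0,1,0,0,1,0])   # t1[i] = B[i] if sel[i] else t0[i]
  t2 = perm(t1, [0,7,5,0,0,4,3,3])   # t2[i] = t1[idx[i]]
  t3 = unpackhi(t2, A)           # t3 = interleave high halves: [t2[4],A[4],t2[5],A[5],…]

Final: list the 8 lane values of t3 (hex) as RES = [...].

  t0: f3 51 24 9f 3f 21 b6 50
  t1: f3 57 24 38 3f 21 0a 50
  t2: f3 50 21 f3 f3 3f 38 38
  t3: f3 9f 3f 24 38 51 38 f3

RES = [0xf3, 0x9f, 0x3f, 0x24, 0x38, 0x51, 0x38, 0xf3]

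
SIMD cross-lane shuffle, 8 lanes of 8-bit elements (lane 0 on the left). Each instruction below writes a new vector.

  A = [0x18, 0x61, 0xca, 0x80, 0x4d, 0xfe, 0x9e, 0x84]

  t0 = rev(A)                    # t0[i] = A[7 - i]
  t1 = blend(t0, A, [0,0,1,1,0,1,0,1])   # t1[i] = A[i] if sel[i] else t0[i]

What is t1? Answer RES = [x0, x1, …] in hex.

RES = [0x84, 0x9e, 0xca, 0x80, 0x80, 0xfe, 0x61, 0x84]

t0 = [0x84, 0x9e, 0xfe, 0x4d, 0x80, 0xca, 0x61, 0x18]
t1 = [0x84, 0x9e, 0xca, 0x80, 0x80, 0xfe, 0x61, 0x84]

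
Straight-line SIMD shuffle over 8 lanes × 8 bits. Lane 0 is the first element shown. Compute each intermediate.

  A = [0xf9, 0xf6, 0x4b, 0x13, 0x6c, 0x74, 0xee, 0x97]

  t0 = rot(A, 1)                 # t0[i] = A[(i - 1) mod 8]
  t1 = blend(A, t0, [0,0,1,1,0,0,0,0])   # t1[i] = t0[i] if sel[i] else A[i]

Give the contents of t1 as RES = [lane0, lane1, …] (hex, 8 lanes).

RES = [0xf9, 0xf6, 0xf6, 0x4b, 0x6c, 0x74, 0xee, 0x97]

t0 = [0x97, 0xf9, 0xf6, 0x4b, 0x13, 0x6c, 0x74, 0xee]
t1 = [0xf9, 0xf6, 0xf6, 0x4b, 0x6c, 0x74, 0xee, 0x97]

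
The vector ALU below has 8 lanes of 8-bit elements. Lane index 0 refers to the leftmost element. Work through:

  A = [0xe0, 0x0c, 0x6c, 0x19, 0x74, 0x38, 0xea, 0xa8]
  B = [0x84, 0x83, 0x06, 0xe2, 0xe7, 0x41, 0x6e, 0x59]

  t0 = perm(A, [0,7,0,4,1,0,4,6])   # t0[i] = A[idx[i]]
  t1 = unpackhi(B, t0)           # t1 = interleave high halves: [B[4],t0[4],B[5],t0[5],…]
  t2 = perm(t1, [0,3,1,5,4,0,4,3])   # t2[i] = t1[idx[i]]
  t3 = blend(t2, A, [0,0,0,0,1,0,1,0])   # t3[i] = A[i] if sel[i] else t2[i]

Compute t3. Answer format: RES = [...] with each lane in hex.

→ t0 |e0|a8|e0|74|0c|e0|74|ea|
→ t1 |e7|0c|41|e0|6e|74|59|ea|
→ t2 |e7|e0|0c|74|6e|e7|6e|e0|
→ t3 |e7|e0|0c|74|74|e7|ea|e0|

RES = [ 0xe7  0xe0  0x0c  0x74  0x74  0xe7  0xea  0xe0 ]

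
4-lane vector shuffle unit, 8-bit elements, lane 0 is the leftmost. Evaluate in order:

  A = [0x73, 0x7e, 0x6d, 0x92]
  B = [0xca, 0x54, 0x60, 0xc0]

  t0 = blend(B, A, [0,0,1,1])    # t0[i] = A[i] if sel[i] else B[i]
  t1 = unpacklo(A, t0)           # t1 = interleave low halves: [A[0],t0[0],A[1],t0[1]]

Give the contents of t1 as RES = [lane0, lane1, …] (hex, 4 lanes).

→ t0 |ca|54|6d|92|
→ t1 |73|ca|7e|54|

RES = [ 0x73  0xca  0x7e  0x54 ]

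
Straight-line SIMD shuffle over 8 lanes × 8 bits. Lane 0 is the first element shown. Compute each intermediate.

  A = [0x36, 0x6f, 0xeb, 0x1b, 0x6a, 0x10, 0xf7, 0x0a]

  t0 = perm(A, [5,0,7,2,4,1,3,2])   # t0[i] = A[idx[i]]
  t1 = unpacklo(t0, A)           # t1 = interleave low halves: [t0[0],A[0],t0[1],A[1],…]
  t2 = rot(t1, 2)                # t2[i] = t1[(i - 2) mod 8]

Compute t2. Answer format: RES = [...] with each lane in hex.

→ t0 |10|36|0a|eb|6a|6f|1b|eb|
→ t1 |10|36|36|6f|0a|eb|eb|1b|
→ t2 |eb|1b|10|36|36|6f|0a|eb|

RES = [0xeb, 0x1b, 0x10, 0x36, 0x36, 0x6f, 0x0a, 0xeb]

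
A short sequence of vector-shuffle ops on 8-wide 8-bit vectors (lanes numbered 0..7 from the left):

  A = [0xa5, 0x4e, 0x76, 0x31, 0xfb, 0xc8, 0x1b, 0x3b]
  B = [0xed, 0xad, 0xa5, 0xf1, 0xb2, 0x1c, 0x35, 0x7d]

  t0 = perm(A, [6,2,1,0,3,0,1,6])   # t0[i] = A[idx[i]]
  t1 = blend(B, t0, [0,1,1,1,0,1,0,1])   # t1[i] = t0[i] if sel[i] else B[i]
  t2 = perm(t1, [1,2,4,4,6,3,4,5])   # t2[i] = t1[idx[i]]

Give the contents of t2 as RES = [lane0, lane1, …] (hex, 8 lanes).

  t0: 1b 76 4e a5 31 a5 4e 1b
  t1: ed 76 4e a5 b2 a5 35 1b
  t2: 76 4e b2 b2 35 a5 b2 a5

RES = [ 0x76  0x4e  0xb2  0xb2  0x35  0xa5  0xb2  0xa5 ]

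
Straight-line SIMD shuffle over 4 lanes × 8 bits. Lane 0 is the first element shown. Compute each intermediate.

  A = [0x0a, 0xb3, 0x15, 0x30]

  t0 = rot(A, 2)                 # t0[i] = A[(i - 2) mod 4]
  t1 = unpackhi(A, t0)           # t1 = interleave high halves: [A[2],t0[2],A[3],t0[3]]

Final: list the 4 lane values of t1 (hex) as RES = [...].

RES = [0x15, 0x0a, 0x30, 0xb3]

  t0: 15 30 0a b3
  t1: 15 0a 30 b3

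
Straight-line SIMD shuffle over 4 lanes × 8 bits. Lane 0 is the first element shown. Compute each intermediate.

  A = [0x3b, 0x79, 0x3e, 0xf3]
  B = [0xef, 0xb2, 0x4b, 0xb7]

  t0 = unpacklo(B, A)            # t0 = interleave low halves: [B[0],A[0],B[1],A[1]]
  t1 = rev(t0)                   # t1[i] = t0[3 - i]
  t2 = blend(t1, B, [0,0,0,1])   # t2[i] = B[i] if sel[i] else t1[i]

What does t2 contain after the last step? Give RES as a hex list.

RES = [0x79, 0xb2, 0x3b, 0xb7]

→ t0 |ef|3b|b2|79|
→ t1 |79|b2|3b|ef|
→ t2 |79|b2|3b|b7|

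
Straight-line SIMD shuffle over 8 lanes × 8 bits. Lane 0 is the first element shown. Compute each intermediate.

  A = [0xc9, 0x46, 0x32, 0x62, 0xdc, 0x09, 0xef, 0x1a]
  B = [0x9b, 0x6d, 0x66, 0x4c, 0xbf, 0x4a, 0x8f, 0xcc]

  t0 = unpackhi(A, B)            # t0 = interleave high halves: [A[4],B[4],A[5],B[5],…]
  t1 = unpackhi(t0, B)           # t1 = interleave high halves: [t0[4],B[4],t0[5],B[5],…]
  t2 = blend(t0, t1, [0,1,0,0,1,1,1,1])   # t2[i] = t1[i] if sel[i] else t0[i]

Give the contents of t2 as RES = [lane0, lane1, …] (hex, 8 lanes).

RES = [0xdc, 0xbf, 0x09, 0x4a, 0x1a, 0x8f, 0xcc, 0xcc]

  t0: dc bf 09 4a ef 8f 1a cc
  t1: ef bf 8f 4a 1a 8f cc cc
  t2: dc bf 09 4a 1a 8f cc cc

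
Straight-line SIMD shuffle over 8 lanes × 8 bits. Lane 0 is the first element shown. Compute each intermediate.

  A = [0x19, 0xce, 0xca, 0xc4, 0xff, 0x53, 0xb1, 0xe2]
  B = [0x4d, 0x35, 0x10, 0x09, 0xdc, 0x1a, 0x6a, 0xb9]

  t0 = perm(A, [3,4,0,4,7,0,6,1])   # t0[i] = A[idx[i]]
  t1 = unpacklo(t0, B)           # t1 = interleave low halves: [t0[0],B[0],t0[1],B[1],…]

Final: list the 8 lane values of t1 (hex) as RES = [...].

→ t0 |c4|ff|19|ff|e2|19|b1|ce|
→ t1 |c4|4d|ff|35|19|10|ff|09|

RES = [ 0xc4  0x4d  0xff  0x35  0x19  0x10  0xff  0x09 ]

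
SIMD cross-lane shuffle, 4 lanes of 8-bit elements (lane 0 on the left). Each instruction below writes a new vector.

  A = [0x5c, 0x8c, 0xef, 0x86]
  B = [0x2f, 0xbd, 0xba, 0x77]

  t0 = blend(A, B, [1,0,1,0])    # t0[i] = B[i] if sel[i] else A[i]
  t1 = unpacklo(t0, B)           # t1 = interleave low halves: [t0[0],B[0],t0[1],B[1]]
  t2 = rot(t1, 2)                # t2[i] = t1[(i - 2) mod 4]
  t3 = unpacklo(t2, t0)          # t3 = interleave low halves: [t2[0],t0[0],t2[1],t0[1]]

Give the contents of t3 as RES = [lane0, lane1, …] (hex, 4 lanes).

→ t0 |2f|8c|ba|86|
→ t1 |2f|2f|8c|bd|
→ t2 |8c|bd|2f|2f|
→ t3 |8c|2f|bd|8c|

RES = [0x8c, 0x2f, 0xbd, 0x8c]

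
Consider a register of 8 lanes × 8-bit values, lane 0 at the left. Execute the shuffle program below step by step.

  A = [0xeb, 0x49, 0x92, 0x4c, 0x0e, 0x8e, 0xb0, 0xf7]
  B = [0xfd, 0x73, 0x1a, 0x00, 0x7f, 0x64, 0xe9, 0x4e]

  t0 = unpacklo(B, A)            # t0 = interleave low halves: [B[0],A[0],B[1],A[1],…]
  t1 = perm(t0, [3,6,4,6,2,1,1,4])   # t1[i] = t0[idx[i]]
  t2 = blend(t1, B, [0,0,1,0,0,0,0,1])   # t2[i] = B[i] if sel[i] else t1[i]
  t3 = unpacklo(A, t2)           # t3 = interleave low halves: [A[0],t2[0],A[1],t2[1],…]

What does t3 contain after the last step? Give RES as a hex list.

RES = [ 0xeb  0x49  0x49  0x00  0x92  0x1a  0x4c  0x00 ]

  t0: fd eb 73 49 1a 92 00 4c
  t1: 49 00 1a 00 73 eb eb 1a
  t2: 49 00 1a 00 73 eb eb 4e
  t3: eb 49 49 00 92 1a 4c 00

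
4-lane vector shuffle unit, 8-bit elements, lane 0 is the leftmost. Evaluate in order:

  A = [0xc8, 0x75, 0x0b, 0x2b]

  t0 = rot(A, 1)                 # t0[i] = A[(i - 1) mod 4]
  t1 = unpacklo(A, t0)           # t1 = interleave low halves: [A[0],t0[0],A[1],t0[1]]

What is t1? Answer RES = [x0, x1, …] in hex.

RES = [ 0xc8  0x2b  0x75  0xc8 ]

→ t0 |2b|c8|75|0b|
→ t1 |c8|2b|75|c8|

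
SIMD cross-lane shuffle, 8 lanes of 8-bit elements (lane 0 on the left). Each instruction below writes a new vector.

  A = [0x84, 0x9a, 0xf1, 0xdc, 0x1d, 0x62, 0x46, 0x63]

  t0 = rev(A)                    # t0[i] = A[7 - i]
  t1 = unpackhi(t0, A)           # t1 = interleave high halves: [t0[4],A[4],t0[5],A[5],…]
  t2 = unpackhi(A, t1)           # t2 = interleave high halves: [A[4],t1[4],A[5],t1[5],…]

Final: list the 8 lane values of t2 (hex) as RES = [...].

  t0: 63 46 62 1d dc f1 9a 84
  t1: dc 1d f1 62 9a 46 84 63
  t2: 1d 9a 62 46 46 84 63 63

RES = [ 0x1d  0x9a  0x62  0x46  0x46  0x84  0x63  0x63 ]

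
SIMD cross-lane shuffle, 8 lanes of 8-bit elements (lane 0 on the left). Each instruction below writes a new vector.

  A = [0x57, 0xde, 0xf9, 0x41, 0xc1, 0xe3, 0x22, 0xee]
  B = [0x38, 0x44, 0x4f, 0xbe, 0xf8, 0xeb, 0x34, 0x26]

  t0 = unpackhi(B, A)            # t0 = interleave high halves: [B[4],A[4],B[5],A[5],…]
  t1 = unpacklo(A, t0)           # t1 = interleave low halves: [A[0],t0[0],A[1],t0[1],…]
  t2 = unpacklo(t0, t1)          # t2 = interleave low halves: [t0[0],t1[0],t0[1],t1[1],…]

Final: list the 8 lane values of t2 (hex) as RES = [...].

  t0: f8 c1 eb e3 34 22 26 ee
  t1: 57 f8 de c1 f9 eb 41 e3
  t2: f8 57 c1 f8 eb de e3 c1

RES = [0xf8, 0x57, 0xc1, 0xf8, 0xeb, 0xde, 0xe3, 0xc1]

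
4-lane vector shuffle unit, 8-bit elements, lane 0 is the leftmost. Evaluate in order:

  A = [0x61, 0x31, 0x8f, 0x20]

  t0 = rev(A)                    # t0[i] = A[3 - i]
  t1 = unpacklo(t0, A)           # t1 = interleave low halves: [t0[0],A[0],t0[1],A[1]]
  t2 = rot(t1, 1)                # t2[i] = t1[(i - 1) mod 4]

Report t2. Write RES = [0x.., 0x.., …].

  t0: 20 8f 31 61
  t1: 20 61 8f 31
  t2: 31 20 61 8f

RES = [ 0x31  0x20  0x61  0x8f ]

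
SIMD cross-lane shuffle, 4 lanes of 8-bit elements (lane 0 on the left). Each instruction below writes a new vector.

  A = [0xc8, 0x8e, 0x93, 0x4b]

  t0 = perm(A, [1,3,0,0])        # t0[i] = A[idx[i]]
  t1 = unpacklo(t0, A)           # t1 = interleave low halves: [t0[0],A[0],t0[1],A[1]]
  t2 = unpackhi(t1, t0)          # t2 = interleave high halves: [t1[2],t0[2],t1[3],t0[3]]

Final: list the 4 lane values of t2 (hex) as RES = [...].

  t0: 8e 4b c8 c8
  t1: 8e c8 4b 8e
  t2: 4b c8 8e c8

RES = [ 0x4b  0xc8  0x8e  0xc8 ]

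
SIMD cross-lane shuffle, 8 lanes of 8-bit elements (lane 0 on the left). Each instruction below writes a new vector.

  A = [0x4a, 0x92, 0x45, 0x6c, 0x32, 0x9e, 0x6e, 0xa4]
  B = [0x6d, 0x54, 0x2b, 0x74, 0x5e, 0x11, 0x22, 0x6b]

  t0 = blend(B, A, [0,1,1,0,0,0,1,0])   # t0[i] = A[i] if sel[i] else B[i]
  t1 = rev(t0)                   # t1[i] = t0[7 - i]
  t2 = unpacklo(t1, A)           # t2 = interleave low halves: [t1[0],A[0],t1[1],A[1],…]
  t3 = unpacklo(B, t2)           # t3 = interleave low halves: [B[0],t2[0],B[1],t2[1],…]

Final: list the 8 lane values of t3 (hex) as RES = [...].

t0 = [0x6d, 0x92, 0x45, 0x74, 0x5e, 0x11, 0x6e, 0x6b]
t1 = [0x6b, 0x6e, 0x11, 0x5e, 0x74, 0x45, 0x92, 0x6d]
t2 = [0x6b, 0x4a, 0x6e, 0x92, 0x11, 0x45, 0x5e, 0x6c]
t3 = [0x6d, 0x6b, 0x54, 0x4a, 0x2b, 0x6e, 0x74, 0x92]

RES = [0x6d, 0x6b, 0x54, 0x4a, 0x2b, 0x6e, 0x74, 0x92]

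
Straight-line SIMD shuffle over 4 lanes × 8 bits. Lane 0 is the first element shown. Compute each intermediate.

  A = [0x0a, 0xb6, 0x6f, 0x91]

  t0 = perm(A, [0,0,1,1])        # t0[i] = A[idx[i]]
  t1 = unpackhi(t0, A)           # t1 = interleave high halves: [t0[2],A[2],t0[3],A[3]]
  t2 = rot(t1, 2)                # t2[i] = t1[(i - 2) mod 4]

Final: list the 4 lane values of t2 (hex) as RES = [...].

RES = [0xb6, 0x91, 0xb6, 0x6f]

t0 = [0x0a, 0x0a, 0xb6, 0xb6]
t1 = [0xb6, 0x6f, 0xb6, 0x91]
t2 = [0xb6, 0x91, 0xb6, 0x6f]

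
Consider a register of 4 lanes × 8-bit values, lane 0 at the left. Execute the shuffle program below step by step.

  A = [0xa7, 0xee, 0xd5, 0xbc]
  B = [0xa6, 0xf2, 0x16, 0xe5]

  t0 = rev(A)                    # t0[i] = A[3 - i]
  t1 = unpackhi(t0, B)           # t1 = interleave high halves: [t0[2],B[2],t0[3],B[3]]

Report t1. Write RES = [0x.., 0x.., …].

→ t0 |bc|d5|ee|a7|
→ t1 |ee|16|a7|e5|

RES = [0xee, 0x16, 0xa7, 0xe5]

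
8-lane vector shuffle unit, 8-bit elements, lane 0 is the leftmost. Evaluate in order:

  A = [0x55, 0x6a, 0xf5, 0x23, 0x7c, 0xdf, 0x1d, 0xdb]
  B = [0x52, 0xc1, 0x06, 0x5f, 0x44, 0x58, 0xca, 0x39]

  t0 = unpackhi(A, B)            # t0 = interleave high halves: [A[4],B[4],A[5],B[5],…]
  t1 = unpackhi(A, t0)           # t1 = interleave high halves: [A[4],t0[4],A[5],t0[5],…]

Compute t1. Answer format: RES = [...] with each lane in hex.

RES = [ 0x7c  0x1d  0xdf  0xca  0x1d  0xdb  0xdb  0x39 ]

  t0: 7c 44 df 58 1d ca db 39
  t1: 7c 1d df ca 1d db db 39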